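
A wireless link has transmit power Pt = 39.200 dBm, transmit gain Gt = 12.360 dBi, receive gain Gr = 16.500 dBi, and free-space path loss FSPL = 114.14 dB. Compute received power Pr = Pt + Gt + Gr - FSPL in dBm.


Pr = 39.200 + 12.360 + 16.500 - 114.14 = -46.08 dBm

-46.08 dBm


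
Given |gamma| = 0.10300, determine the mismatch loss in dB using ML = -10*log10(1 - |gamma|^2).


ML = -10 * log10(1 - 0.10300^2) = -10 * log10(0.989391) = 0.04632 dB

0.04632 dB


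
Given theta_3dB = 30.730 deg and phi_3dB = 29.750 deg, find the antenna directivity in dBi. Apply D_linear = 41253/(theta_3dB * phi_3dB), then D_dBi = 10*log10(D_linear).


D_linear = 41253 / (30.730 * 29.750) = 45.12384
D_dBi = 10 * log10(45.12384) = 16.54 dBi

16.54 dBi


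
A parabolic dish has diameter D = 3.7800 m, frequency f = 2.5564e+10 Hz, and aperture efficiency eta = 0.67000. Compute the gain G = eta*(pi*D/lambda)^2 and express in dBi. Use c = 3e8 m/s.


lambda = c / f = 3.0000e+08 / 2.5564e+10 = 0.01173525 m
G_linear = 0.67000 * (pi * 3.7800 / 0.01173525)^2 = 686077.9
G_dBi = 10 * log10(686077.9) = 58.36 dBi

58.36 dBi


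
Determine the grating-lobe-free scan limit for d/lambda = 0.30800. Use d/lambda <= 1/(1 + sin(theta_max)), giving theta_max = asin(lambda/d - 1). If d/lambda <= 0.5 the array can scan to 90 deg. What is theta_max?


lambda/d - 1 = 1/0.30800 - 1 = 2.246753 >= 1
d/lambda <= 0.5, so the array can scan to endfire without grating lobes: theta_max = 90 deg

90 deg


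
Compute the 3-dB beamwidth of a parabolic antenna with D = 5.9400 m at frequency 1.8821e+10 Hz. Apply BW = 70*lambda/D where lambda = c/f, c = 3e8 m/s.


lambda = c / f = 3.0000e+08 / 1.8821e+10 = 0.01593964 m
BW = 70 * 0.01593964 / 5.9400 = 0.1878 deg

0.1878 deg


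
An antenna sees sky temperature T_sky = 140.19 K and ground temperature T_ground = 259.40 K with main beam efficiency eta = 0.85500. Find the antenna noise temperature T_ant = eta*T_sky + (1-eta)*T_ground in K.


T_ant = 0.85500 * 140.19 + (1 - 0.85500) * 259.40 = 157.5 K

157.5 K


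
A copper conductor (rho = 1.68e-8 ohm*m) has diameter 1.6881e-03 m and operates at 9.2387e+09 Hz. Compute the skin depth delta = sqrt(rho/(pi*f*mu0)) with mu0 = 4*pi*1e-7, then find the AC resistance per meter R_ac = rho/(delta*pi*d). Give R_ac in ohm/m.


delta = sqrt(1.68e-8 / (pi * 9.2387e+09 * 4*pi*1e-7)) = 6.786867e-07 m
R_ac = 1.68e-8 / (6.786867e-07 * pi * 1.6881e-03) = 4.668 ohm/m

4.668 ohm/m


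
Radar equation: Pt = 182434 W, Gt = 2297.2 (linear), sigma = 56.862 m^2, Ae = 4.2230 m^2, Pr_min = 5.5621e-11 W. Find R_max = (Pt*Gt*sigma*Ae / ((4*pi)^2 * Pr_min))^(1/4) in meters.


R^4 = 182434*2297.2*56.862*4.2230 / ((4*pi)^2 * 5.5621e-11) = 1.145748e+19
R_max = 1.145748e+19^0.25 = 58180 m

58180 m


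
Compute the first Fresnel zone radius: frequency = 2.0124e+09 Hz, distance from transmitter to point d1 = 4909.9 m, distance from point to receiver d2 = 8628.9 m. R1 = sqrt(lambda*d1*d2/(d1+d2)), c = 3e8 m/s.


lambda = c / f = 3.0000e+08 / 2.0124e+09 = 0.1490757 m
R1 = sqrt(0.1490757 * 4909.9 * 8628.9 / (4909.9 + 8628.9)) = 21.60 m

21.60 m


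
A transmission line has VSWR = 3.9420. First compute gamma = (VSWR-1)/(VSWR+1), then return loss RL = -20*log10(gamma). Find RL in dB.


gamma = (3.9420 - 1) / (3.9420 + 1) = 0.5953055
RL = -20 * log10(0.5953055) = 4.505 dB

4.505 dB


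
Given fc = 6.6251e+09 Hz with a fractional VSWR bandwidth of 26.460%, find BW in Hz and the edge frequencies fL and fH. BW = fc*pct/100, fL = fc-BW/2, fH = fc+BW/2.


BW = 6.6251e+09 * 26.460/100 = 1.753001e+09 Hz
fL = 6.6251e+09 - 1.753001e+09/2 = 5.749e+09 Hz
fH = 6.6251e+09 + 1.753001e+09/2 = 7.502e+09 Hz

BW=1.753e+09 Hz, fL=5.749e+09 Hz, fH=7.502e+09 Hz


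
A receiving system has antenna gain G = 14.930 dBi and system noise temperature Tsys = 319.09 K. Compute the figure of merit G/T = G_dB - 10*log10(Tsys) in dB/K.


G/T = 14.930 - 10*log10(319.09) = 14.930 - 25.03913 = -10.11 dB/K

-10.11 dB/K


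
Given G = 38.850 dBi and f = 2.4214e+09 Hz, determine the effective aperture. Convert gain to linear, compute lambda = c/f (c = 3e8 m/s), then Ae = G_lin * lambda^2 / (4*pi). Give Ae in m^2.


lambda = c / f = 3.0000e+08 / 2.4214e+09 = 0.1238953 m
G_linear = 10^(38.850/10) = 7673.615
Ae = G_linear * lambda^2 / (4*pi) = 7673.615 * 0.1238953^2 / (4*pi) = 9.373 m^2

9.373 m^2


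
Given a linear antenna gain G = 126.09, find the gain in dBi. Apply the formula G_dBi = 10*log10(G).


G_dBi = 10 * log10(126.09) = 21.01 dBi

21.01 dBi


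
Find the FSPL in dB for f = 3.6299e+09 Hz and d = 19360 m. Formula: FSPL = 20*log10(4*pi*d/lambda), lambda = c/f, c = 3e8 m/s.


lambda = c / f = 3.0000e+08 / 3.6299e+09 = 0.08264690 m
FSPL = 20 * log10(4*pi*19360/0.08264690) = 129.4 dB

129.4 dB


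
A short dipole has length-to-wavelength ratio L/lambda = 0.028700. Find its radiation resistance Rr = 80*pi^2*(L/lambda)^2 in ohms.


Rr = 80 * pi^2 * (0.028700)^2 = 80 * 9.869604 * 8.236900e-04 = 0.6504 ohm

0.6504 ohm


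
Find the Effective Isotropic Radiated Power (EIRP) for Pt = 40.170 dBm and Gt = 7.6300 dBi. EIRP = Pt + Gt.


EIRP = Pt + Gt = 40.170 + 7.6300 = 47.80 dBm

47.80 dBm


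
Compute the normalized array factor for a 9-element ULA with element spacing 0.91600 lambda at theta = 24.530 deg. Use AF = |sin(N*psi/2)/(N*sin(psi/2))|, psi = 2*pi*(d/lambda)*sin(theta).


psi = 2*pi*0.91600*sin(24.530 deg) = 2.389466 rad
AF = |sin(9*2.389466/2) / (9*sin(2.389466/2))| = 0.1160

0.1160


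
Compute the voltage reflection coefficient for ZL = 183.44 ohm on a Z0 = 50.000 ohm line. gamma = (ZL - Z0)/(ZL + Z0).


gamma = (183.44 - 50.000) / (183.44 + 50.000) = 0.5716

0.5716


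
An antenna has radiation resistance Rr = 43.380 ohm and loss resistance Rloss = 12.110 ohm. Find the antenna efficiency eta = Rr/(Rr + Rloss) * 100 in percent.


eta = 43.380 / (43.380 + 12.110) * 100 = 78.18%

78.18%


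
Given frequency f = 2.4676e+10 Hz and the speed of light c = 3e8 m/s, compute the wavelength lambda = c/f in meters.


lambda = c / f = 3.0000e+08 / 2.4676e+10 = 0.01216 m

0.01216 m


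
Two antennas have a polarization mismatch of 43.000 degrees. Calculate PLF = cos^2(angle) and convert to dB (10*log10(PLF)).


PLF_linear = cos^2(43.000 deg) = 0.5348782
PLF_dB = 10 * log10(0.5348782) = -2.717 dB

-2.717 dB


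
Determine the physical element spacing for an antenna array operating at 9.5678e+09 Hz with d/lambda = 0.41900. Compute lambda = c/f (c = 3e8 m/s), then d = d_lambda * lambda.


lambda = c / f = 3.0000e+08 / 9.5678e+09 = 0.03135517 m
d = 0.41900 * 0.03135517 = 0.01314 m

0.01314 m


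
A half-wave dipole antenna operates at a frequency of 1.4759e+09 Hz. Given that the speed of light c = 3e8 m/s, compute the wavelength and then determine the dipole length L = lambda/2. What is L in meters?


lambda = c / f = 3.0000e+08 / 1.4759e+09 = 0.2032658 m
L = lambda / 2 = 0.2032658 / 2 = 0.1016 m

0.1016 m


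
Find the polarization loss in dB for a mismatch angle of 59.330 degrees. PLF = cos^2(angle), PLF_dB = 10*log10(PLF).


PLF_linear = cos^2(59.330 deg) = 0.2601945
PLF_dB = 10 * log10(0.2601945) = -5.847 dB

-5.847 dB


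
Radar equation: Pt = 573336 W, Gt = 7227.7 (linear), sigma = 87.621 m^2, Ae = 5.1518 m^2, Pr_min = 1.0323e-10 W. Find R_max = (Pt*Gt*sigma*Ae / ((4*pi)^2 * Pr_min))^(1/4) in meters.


R^4 = 573336*7227.7*87.621*5.1518 / ((4*pi)^2 * 1.0323e-10) = 1.147495e+20
R_max = 1.147495e+20^0.25 = 103499 m

103499 m


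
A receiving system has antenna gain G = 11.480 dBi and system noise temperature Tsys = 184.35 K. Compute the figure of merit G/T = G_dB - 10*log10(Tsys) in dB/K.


G/T = 11.480 - 10*log10(184.35) = 11.480 - 22.65643 = -11.18 dB/K

-11.18 dB/K


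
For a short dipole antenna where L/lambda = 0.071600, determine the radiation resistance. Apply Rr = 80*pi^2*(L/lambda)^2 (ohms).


Rr = 80 * pi^2 * (0.071600)^2 = 80 * 9.869604 * 5.126560e-03 = 4.048 ohm

4.048 ohm


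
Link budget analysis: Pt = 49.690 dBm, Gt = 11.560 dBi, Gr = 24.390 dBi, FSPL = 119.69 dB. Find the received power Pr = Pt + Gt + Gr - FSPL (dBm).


Pr = 49.690 + 11.560 + 24.390 - 119.69 = -34.05 dBm

-34.05 dBm


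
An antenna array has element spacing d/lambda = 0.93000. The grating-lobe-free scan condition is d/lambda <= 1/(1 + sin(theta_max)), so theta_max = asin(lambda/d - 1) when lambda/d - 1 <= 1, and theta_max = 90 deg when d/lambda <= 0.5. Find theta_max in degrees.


lambda/d - 1 = 1/0.93000 - 1 = 0.07526882
theta_max = asin(0.07526882) = 4.317 deg

4.317 deg


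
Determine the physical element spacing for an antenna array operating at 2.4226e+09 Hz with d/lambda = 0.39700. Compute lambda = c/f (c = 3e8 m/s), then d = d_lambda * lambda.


lambda = c / f = 3.0000e+08 / 2.4226e+09 = 0.1238339 m
d = 0.39700 * 0.1238339 = 0.04916 m

0.04916 m


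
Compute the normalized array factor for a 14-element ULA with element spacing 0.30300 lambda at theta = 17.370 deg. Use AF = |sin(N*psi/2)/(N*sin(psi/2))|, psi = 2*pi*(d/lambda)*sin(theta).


psi = 2*pi*0.30300*sin(17.370 deg) = 0.5683641 rad
AF = |sin(14*0.5683641/2) / (14*sin(0.5683641/2))| = 0.1892

0.1892


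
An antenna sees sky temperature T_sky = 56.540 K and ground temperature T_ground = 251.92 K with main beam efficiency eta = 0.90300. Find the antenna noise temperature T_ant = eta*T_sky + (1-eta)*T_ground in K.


T_ant = 0.90300 * 56.540 + (1 - 0.90300) * 251.92 = 75.49 K

75.49 K


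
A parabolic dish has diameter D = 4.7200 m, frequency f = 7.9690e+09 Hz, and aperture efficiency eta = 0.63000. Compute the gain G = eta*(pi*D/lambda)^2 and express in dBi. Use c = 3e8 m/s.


lambda = c / f = 3.0000e+08 / 7.9690e+09 = 0.03764588 m
G_linear = 0.63000 * (pi * 4.7200 / 0.03764588)^2 = 97743.84
G_dBi = 10 * log10(97743.84) = 49.90 dBi

49.90 dBi


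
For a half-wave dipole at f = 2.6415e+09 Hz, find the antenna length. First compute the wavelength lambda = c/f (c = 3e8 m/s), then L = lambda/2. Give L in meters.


lambda = c / f = 3.0000e+08 / 2.6415e+09 = 0.1135718 m
L = lambda / 2 = 0.1135718 / 2 = 0.05679 m

0.05679 m


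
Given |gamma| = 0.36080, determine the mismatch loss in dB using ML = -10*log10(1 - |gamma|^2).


ML = -10 * log10(1 - 0.36080^2) = -10 * log10(0.86982336) = 0.6057 dB

0.6057 dB


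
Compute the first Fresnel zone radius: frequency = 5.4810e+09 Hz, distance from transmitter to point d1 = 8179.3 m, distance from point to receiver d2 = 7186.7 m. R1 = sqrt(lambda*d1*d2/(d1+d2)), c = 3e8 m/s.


lambda = c / f = 3.0000e+08 / 5.4810e+09 = 0.05473454 m
R1 = sqrt(0.05473454 * 8179.3 * 7186.7 / (8179.3 + 7186.7)) = 14.47 m

14.47 m


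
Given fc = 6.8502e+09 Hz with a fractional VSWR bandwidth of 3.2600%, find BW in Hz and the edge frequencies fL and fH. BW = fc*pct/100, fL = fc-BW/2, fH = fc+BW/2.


BW = 6.8502e+09 * 3.2600/100 = 2.233165e+08 Hz
fL = 6.8502e+09 - 2.233165e+08/2 = 6.739e+09 Hz
fH = 6.8502e+09 + 2.233165e+08/2 = 6.962e+09 Hz

BW=2.233e+08 Hz, fL=6.739e+09 Hz, fH=6.962e+09 Hz


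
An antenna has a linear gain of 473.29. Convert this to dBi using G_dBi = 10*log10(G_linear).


G_dBi = 10 * log10(473.29) = 26.75 dBi

26.75 dBi


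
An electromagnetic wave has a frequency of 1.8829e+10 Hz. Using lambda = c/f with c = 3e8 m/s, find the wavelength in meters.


lambda = c / f = 3.0000e+08 / 1.8829e+10 = 0.01593 m

0.01593 m


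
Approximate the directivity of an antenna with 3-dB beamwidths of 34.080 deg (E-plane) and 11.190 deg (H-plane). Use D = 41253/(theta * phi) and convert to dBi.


D_linear = 41253 / (34.080 * 11.190) = 108.1747
D_dBi = 10 * log10(108.1747) = 20.34 dBi

20.34 dBi


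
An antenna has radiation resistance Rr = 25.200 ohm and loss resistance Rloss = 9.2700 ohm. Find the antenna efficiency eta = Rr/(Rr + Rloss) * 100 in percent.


eta = 25.200 / (25.200 + 9.2700) * 100 = 73.11%

73.11%


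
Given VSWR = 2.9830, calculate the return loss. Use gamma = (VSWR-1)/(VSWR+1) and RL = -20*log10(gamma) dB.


gamma = (2.9830 - 1) / (2.9830 + 1) = 0.4978659
RL = -20 * log10(0.4978659) = 6.058 dB

6.058 dB


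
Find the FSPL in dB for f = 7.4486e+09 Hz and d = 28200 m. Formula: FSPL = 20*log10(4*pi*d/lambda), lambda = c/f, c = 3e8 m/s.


lambda = c / f = 3.0000e+08 / 7.4486e+09 = 0.04027603 m
FSPL = 20 * log10(4*pi*28200/0.04027603) = 138.9 dB

138.9 dB


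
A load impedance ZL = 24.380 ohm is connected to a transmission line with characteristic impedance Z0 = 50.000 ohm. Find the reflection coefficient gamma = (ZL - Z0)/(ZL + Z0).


gamma = (24.380 - 50.000) / (24.380 + 50.000) = -0.3444

-0.3444


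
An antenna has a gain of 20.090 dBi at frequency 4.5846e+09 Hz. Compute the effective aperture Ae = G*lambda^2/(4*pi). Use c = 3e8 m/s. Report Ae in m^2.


lambda = c / f = 3.0000e+08 / 4.5846e+09 = 0.06543646 m
G_linear = 10^(20.090/10) = 102.0939
Ae = G_linear * lambda^2 / (4*pi) = 102.0939 * 0.06543646^2 / (4*pi) = 0.03479 m^2

0.03479 m^2


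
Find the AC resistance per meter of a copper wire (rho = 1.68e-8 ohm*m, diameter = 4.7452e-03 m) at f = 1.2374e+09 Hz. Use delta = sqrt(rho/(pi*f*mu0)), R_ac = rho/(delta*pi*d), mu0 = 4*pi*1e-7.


delta = sqrt(1.68e-8 / (pi * 1.2374e+09 * 4*pi*1e-7)) = 1.854470e-06 m
R_ac = 1.68e-8 / (1.854470e-06 * pi * 4.7452e-03) = 0.6077 ohm/m

0.6077 ohm/m


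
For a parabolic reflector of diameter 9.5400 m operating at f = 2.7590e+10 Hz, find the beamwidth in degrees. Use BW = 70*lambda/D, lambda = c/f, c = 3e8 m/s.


lambda = c / f = 3.0000e+08 / 2.7590e+10 = 0.01087350 m
BW = 70 * 0.01087350 / 9.5400 = 0.07978 deg

0.07978 deg


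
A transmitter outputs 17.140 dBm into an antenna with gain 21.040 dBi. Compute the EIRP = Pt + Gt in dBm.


EIRP = Pt + Gt = 17.140 + 21.040 = 38.18 dBm

38.18 dBm


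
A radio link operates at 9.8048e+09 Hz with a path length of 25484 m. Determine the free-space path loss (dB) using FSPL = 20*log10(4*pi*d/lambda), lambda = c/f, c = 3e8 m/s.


lambda = c / f = 3.0000e+08 / 9.8048e+09 = 0.03059726 m
FSPL = 20 * log10(4*pi*25484/0.03059726) = 140.4 dB

140.4 dB


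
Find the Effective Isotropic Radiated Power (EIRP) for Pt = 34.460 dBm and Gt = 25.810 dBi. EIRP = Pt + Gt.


EIRP = Pt + Gt = 34.460 + 25.810 = 60.27 dBm

60.27 dBm


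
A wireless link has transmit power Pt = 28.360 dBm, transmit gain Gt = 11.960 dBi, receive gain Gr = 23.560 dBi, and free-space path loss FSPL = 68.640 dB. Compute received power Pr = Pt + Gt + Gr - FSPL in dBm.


Pr = 28.360 + 11.960 + 23.560 - 68.640 = -4.76 dBm

-4.76 dBm


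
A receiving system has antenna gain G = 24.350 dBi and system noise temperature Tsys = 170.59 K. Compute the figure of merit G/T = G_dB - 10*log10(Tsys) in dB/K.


G/T = 24.350 - 10*log10(170.59) = 24.350 - 22.31954 = 2.030 dB/K

2.030 dB/K


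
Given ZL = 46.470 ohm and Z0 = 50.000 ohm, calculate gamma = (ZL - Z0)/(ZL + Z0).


gamma = (46.470 - 50.000) / (46.470 + 50.000) = -0.03659

-0.03659


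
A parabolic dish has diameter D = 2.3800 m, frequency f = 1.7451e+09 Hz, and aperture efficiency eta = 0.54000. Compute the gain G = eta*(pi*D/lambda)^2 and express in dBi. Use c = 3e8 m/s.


lambda = c / f = 3.0000e+08 / 1.7451e+09 = 0.1719099 m
G_linear = 0.54000 * (pi * 2.3800 / 0.1719099)^2 = 1021.517
G_dBi = 10 * log10(1021.517) = 30.09 dBi

30.09 dBi


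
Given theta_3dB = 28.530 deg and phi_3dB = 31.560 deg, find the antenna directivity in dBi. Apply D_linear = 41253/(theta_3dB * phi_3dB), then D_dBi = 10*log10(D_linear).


D_linear = 41253 / (28.530 * 31.560) = 45.81596
D_dBi = 10 * log10(45.81596) = 16.61 dBi

16.61 dBi


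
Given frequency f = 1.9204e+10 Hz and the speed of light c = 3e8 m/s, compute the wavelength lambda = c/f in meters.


lambda = c / f = 3.0000e+08 / 1.9204e+10 = 0.01562 m

0.01562 m


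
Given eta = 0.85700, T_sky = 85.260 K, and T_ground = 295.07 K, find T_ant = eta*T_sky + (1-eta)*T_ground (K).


T_ant = 0.85700 * 85.260 + (1 - 0.85700) * 295.07 = 115.3 K

115.3 K


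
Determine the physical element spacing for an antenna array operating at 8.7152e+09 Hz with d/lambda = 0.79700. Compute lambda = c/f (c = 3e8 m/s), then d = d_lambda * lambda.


lambda = c / f = 3.0000e+08 / 8.7152e+09 = 0.03442262 m
d = 0.79700 * 0.03442262 = 0.02743 m

0.02743 m


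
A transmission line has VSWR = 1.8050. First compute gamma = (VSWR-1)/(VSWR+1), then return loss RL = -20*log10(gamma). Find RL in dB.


gamma = (1.8050 - 1) / (1.8050 + 1) = 0.2869875
RL = -20 * log10(0.2869875) = 10.84 dB

10.84 dB


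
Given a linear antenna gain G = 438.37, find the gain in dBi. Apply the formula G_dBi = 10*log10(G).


G_dBi = 10 * log10(438.37) = 26.42 dBi

26.42 dBi


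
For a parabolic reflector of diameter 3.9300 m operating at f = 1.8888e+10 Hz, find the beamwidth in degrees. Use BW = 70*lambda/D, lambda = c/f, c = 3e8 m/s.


lambda = c / f = 3.0000e+08 / 1.8888e+10 = 0.01588310 m
BW = 70 * 0.01588310 / 3.9300 = 0.2829 deg

0.2829 deg


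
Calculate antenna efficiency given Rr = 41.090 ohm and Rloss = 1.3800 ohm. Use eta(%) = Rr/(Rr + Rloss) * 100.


eta = 41.090 / (41.090 + 1.3800) * 100 = 96.75%

96.75%


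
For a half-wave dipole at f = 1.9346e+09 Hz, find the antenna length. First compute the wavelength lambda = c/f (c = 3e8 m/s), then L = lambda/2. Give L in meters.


lambda = c / f = 3.0000e+08 / 1.9346e+09 = 0.1550708 m
L = lambda / 2 = 0.1550708 / 2 = 0.07754 m

0.07754 m


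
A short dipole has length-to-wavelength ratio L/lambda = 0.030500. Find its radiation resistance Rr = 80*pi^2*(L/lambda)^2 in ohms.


Rr = 80 * pi^2 * (0.030500)^2 = 80 * 9.869604 * 9.302500e-04 = 0.7345 ohm

0.7345 ohm


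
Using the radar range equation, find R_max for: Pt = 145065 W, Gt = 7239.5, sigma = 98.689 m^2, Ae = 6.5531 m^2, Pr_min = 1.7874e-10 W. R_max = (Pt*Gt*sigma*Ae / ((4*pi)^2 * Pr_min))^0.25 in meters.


R^4 = 145065*7239.5*98.689*6.5531 / ((4*pi)^2 * 1.7874e-10) = 2.406275e+19
R_max = 2.406275e+19^0.25 = 70038 m

70038 m


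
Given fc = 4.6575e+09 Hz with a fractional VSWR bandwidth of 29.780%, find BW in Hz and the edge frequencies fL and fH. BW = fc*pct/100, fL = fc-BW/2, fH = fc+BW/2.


BW = 4.6575e+09 * 29.780/100 = 1.387004e+09 Hz
fL = 4.6575e+09 - 1.387004e+09/2 = 3.964e+09 Hz
fH = 4.6575e+09 + 1.387004e+09/2 = 5.351e+09 Hz

BW=1.387e+09 Hz, fL=3.964e+09 Hz, fH=5.351e+09 Hz


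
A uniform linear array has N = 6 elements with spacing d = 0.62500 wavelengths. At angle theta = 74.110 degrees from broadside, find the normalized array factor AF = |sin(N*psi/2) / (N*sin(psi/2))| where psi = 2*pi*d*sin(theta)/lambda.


psi = 2*pi*0.62500*sin(74.110 deg) = 3.776937 rad
AF = |sin(6*3.776937/2) / (6*sin(3.776937/2))| = 0.1657

0.1657


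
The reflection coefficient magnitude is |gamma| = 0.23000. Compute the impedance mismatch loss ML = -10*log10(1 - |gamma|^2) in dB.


ML = -10 * log10(1 - 0.23000^2) = -10 * log10(0.9471) = 0.2360 dB

0.2360 dB


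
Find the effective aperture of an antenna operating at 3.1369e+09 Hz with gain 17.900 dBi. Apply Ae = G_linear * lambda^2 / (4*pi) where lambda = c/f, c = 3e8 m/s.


lambda = c / f = 3.0000e+08 / 3.1369e+09 = 0.09563582 m
G_linear = 10^(17.900/10) = 61.65950
Ae = G_linear * lambda^2 / (4*pi) = 61.65950 * 0.09563582^2 / (4*pi) = 0.04488 m^2

0.04488 m^2


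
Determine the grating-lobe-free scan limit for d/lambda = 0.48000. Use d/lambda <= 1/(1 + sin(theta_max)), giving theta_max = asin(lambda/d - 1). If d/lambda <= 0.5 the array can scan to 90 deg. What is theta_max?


lambda/d - 1 = 1/0.48000 - 1 = 1.083333 >= 1
d/lambda <= 0.5, so the array can scan to endfire without grating lobes: theta_max = 90 deg

90 deg


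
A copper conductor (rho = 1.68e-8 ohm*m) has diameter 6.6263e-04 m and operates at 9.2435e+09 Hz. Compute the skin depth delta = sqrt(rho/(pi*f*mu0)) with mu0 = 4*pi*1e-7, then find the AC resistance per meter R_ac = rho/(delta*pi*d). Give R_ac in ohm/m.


delta = sqrt(1.68e-8 / (pi * 9.2435e+09 * 4*pi*1e-7)) = 6.785105e-07 m
R_ac = 1.68e-8 / (6.785105e-07 * pi * 6.6263e-04) = 11.89 ohm/m

11.89 ohm/m


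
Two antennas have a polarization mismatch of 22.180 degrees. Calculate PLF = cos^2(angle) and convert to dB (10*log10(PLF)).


PLF_linear = cos^2(22.180 deg) = 0.8574805
PLF_dB = 10 * log10(0.8574805) = -0.6678 dB

-0.6678 dB


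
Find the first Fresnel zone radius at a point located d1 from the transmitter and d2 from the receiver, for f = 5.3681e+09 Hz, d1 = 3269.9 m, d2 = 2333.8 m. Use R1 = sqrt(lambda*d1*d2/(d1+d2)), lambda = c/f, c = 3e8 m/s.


lambda = c / f = 3.0000e+08 / 5.3681e+09 = 0.05588570 m
R1 = sqrt(0.05588570 * 3269.9 * 2333.8 / (3269.9 + 2333.8)) = 8.724 m

8.724 m


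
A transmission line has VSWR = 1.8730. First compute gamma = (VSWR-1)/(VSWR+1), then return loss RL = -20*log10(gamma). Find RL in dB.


gamma = (1.8730 - 1) / (1.8730 + 1) = 0.3038636
RL = -20 * log10(0.3038636) = 10.35 dB

10.35 dB


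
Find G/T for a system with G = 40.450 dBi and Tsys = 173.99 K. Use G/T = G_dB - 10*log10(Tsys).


G/T = 40.450 - 10*log10(173.99) = 40.450 - 22.40524 = 18.04 dB/K

18.04 dB/K


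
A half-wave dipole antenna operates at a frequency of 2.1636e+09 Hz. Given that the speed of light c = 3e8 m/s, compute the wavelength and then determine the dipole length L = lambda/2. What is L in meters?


lambda = c / f = 3.0000e+08 / 2.1636e+09 = 0.1386578 m
L = lambda / 2 = 0.1386578 / 2 = 0.06933 m

0.06933 m


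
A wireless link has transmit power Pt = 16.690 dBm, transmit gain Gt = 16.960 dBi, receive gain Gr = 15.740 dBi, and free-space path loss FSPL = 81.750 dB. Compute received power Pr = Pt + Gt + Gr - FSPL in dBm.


Pr = 16.690 + 16.960 + 15.740 - 81.750 = -32.36 dBm

-32.36 dBm


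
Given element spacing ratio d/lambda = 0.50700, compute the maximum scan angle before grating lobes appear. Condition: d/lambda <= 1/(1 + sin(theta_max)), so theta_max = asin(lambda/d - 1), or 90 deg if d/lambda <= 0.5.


lambda/d - 1 = 1/0.50700 - 1 = 0.9723866
theta_max = asin(0.9723866) = 76.50 deg

76.50 deg


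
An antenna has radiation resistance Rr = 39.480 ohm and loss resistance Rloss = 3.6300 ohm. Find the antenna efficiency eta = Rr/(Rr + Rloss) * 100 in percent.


eta = 39.480 / (39.480 + 3.6300) * 100 = 91.58%

91.58%


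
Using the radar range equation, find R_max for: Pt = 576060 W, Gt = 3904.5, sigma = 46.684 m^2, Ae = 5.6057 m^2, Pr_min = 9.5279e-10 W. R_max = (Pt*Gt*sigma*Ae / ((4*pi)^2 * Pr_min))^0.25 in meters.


R^4 = 576060*3904.5*46.684*5.6057 / ((4*pi)^2 * 9.5279e-10) = 3.912138e+18
R_max = 3.912138e+18^0.25 = 44474 m

44474 m


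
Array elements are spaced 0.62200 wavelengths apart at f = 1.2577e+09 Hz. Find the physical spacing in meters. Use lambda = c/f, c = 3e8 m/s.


lambda = c / f = 3.0000e+08 / 1.2577e+09 = 0.2385307 m
d = 0.62200 * 0.2385307 = 0.1484 m

0.1484 m


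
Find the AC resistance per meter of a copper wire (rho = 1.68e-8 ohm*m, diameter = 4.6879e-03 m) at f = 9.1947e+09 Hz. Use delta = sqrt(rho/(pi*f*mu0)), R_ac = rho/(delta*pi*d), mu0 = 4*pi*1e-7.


delta = sqrt(1.68e-8 / (pi * 9.1947e+09 * 4*pi*1e-7)) = 6.803086e-07 m
R_ac = 1.68e-8 / (6.803086e-07 * pi * 4.6879e-03) = 1.677 ohm/m

1.677 ohm/m


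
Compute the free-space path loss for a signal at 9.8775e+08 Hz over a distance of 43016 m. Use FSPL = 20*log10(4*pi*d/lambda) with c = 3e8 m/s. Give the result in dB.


lambda = c / f = 3.0000e+08 / 9.8775e+08 = 0.3037206 m
FSPL = 20 * log10(4*pi*43016/0.3037206) = 125.0 dB

125.0 dB


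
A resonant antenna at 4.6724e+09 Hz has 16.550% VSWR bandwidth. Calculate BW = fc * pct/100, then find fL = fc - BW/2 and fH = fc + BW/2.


BW = 4.6724e+09 * 16.550/100 = 7.732822e+08 Hz
fL = 4.6724e+09 - 7.732822e+08/2 = 4.286e+09 Hz
fH = 4.6724e+09 + 7.732822e+08/2 = 5.059e+09 Hz

BW=7.733e+08 Hz, fL=4.286e+09 Hz, fH=5.059e+09 Hz


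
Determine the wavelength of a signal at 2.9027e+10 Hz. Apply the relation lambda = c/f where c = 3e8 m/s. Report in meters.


lambda = c / f = 3.0000e+08 / 2.9027e+10 = 0.01034 m

0.01034 m


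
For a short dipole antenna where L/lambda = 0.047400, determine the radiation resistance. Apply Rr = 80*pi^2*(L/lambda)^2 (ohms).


Rr = 80 * pi^2 * (0.047400)^2 = 80 * 9.869604 * 2.246760e-03 = 1.774 ohm

1.774 ohm


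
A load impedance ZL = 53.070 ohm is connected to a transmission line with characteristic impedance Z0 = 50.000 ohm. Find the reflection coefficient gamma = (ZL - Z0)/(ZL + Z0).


gamma = (53.070 - 50.000) / (53.070 + 50.000) = 0.02979

0.02979


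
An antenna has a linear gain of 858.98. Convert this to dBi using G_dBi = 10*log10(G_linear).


G_dBi = 10 * log10(858.98) = 29.34 dBi

29.34 dBi


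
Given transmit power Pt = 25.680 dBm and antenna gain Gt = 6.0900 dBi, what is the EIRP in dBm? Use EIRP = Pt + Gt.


EIRP = Pt + Gt = 25.680 + 6.0900 = 31.77 dBm

31.77 dBm


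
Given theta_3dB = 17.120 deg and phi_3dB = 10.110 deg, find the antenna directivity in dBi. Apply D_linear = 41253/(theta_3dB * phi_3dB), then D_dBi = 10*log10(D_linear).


D_linear = 41253 / (17.120 * 10.110) = 238.3420
D_dBi = 10 * log10(238.3420) = 23.77 dBi

23.77 dBi


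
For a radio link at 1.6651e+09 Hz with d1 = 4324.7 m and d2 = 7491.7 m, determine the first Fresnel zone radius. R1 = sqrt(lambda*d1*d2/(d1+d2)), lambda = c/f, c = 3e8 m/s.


lambda = c / f = 3.0000e+08 / 1.6651e+09 = 0.1801694 m
R1 = sqrt(0.1801694 * 4324.7 * 7491.7 / (4324.7 + 7491.7)) = 22.23 m

22.23 m


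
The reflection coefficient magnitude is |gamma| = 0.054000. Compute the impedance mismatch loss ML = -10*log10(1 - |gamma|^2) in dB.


ML = -10 * log10(1 - 0.054000^2) = -10 * log10(0.997084) = 0.01268 dB

0.01268 dB


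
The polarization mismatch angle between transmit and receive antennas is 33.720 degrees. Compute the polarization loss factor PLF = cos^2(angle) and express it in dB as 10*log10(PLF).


PLF_linear = cos^2(33.720 deg) = 0.6918254
PLF_dB = 10 * log10(0.6918254) = -1.600 dB

-1.600 dB


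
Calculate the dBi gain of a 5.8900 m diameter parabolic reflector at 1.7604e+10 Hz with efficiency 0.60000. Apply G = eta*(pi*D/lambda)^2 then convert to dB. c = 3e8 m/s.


lambda = c / f = 3.0000e+08 / 1.7604e+10 = 0.01704158 m
G_linear = 0.60000 * (pi * 5.8900 / 0.01704158)^2 = 707394.8
G_dBi = 10 * log10(707394.8) = 58.50 dBi

58.50 dBi


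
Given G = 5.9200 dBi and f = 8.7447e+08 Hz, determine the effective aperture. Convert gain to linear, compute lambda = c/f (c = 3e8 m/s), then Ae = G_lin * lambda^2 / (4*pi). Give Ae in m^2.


lambda = c / f = 3.0000e+08 / 8.7447e+08 = 0.3430649 m
G_linear = 10^(5.9200/10) = 3.908409
Ae = G_linear * lambda^2 / (4*pi) = 3.908409 * 0.3430649^2 / (4*pi) = 0.03661 m^2

0.03661 m^2


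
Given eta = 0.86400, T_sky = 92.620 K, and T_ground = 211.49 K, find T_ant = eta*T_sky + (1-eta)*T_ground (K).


T_ant = 0.86400 * 92.620 + (1 - 0.86400) * 211.49 = 108.8 K

108.8 K


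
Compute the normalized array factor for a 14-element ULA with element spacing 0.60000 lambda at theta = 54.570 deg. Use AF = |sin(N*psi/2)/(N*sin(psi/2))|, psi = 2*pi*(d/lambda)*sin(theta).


psi = 2*pi*0.60000*sin(54.570 deg) = 3.071816 rad
AF = |sin(14*3.071816/2) / (14*sin(3.071816/2))| = 0.03354

0.03354


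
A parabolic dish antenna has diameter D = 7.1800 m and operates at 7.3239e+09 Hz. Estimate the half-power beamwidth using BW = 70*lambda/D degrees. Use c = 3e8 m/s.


lambda = c / f = 3.0000e+08 / 7.3239e+09 = 0.04096178 m
BW = 70 * 0.04096178 / 7.1800 = 0.3993 deg

0.3993 deg


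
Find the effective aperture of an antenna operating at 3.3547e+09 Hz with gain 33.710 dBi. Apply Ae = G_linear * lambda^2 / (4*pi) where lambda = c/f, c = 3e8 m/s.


lambda = c / f = 3.0000e+08 / 3.3547e+09 = 0.08942677 m
G_linear = 10^(33.710/10) = 2349.633
Ae = G_linear * lambda^2 / (4*pi) = 2349.633 * 0.08942677^2 / (4*pi) = 1.495 m^2

1.495 m^2


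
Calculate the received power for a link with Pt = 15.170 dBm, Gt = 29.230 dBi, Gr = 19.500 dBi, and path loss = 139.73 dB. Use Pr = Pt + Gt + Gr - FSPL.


Pr = 15.170 + 29.230 + 19.500 - 139.73 = -75.83 dBm

-75.83 dBm


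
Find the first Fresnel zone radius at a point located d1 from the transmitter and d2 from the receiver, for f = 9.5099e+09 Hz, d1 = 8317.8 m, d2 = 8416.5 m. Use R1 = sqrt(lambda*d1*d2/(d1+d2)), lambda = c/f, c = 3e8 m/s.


lambda = c / f = 3.0000e+08 / 9.5099e+09 = 0.03154607 m
R1 = sqrt(0.03154607 * 8317.8 * 8416.5 / (8317.8 + 8416.5)) = 11.49 m

11.49 m


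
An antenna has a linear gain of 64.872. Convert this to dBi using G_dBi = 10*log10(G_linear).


G_dBi = 10 * log10(64.872) = 18.12 dBi

18.12 dBi


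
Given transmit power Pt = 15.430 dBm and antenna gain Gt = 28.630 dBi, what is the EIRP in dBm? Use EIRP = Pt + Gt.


EIRP = Pt + Gt = 15.430 + 28.630 = 44.06 dBm

44.06 dBm


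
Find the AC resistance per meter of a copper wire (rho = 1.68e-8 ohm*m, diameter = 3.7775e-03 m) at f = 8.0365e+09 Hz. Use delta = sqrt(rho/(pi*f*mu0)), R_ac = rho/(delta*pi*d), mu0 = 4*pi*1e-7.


delta = sqrt(1.68e-8 / (pi * 8.0365e+09 * 4*pi*1e-7)) = 7.276814e-07 m
R_ac = 1.68e-8 / (7.276814e-07 * pi * 3.7775e-03) = 1.945 ohm/m

1.945 ohm/m


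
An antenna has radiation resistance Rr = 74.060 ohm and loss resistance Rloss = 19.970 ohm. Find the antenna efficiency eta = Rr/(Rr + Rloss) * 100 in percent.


eta = 74.060 / (74.060 + 19.970) * 100 = 78.76%

78.76%


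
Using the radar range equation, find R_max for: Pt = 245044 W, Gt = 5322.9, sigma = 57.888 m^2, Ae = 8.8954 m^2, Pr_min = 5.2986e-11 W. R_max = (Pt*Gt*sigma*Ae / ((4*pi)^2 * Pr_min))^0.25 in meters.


R^4 = 245044*5322.9*57.888*8.8954 / ((4*pi)^2 * 5.2986e-11) = 8.027227e+19
R_max = 8.027227e+19^0.25 = 94655 m

94655 m


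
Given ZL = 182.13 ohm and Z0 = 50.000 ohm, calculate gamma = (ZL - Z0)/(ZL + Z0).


gamma = (182.13 - 50.000) / (182.13 + 50.000) = 0.5692

0.5692


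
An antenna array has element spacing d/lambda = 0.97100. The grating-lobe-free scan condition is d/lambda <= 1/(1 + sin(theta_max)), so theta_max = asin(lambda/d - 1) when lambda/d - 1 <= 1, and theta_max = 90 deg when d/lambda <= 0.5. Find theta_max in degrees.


lambda/d - 1 = 1/0.97100 - 1 = 0.02986612
theta_max = asin(0.02986612) = 1.711 deg

1.711 deg


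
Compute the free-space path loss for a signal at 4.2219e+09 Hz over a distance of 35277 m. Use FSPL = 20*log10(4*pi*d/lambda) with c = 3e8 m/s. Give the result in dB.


lambda = c / f = 3.0000e+08 / 4.2219e+09 = 0.07105805 m
FSPL = 20 * log10(4*pi*35277/0.07105805) = 135.9 dB

135.9 dB


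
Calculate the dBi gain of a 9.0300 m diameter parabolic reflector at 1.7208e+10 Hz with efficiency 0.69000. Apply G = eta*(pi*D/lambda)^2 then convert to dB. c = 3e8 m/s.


lambda = c / f = 3.0000e+08 / 1.7208e+10 = 0.01743375 m
G_linear = 0.69000 * (pi * 9.0300 / 0.01743375)^2 = 1.827018e+06
G_dBi = 10 * log10(1.827018e+06) = 62.62 dBi

62.62 dBi


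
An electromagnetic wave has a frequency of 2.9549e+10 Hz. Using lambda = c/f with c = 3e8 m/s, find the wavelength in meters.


lambda = c / f = 3.0000e+08 / 2.9549e+10 = 0.01015 m

0.01015 m


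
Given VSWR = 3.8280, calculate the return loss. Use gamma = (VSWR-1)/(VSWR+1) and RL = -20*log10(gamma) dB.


gamma = (3.8280 - 1) / (3.8280 + 1) = 0.5857498
RL = -20 * log10(0.5857498) = 4.646 dB

4.646 dB


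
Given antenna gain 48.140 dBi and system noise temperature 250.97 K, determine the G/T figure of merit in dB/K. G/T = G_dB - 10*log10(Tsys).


G/T = 48.140 - 10*log10(250.97) = 48.140 - 23.99622 = 24.14 dB/K

24.14 dB/K


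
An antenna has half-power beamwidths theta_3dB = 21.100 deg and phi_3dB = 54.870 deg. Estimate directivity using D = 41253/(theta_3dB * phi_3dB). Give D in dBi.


D_linear = 41253 / (21.100 * 54.870) = 35.63183
D_dBi = 10 * log10(35.63183) = 15.52 dBi

15.52 dBi


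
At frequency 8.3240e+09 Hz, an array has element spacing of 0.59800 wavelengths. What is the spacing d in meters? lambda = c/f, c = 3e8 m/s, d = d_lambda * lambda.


lambda = c / f = 3.0000e+08 / 8.3240e+09 = 0.03604037 m
d = 0.59800 * 0.03604037 = 0.02155 m

0.02155 m


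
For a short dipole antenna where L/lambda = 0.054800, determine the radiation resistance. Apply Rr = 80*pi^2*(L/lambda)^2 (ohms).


Rr = 80 * pi^2 * (0.054800)^2 = 80 * 9.869604 * 3.003040e-03 = 2.371 ohm

2.371 ohm


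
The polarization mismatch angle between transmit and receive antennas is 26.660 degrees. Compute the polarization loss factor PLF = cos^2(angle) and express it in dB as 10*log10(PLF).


PLF_linear = cos^2(26.660 deg) = 0.7986726
PLF_dB = 10 * log10(0.7986726) = -0.9763 dB

-0.9763 dB


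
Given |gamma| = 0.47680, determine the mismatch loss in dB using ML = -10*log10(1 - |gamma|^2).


ML = -10 * log10(1 - 0.47680^2) = -10 * log10(0.77266176) = 1.120 dB

1.120 dB


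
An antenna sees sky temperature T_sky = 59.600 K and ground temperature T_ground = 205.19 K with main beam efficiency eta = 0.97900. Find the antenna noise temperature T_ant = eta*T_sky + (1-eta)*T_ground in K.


T_ant = 0.97900 * 59.600 + (1 - 0.97900) * 205.19 = 62.66 K

62.66 K


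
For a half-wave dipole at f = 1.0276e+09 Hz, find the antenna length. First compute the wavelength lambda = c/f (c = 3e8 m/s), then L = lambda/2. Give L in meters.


lambda = c / f = 3.0000e+08 / 1.0276e+09 = 0.2919424 m
L = lambda / 2 = 0.2919424 / 2 = 0.1460 m

0.1460 m


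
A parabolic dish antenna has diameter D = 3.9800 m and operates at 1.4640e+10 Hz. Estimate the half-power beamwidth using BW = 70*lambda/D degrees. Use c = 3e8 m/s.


lambda = c / f = 3.0000e+08 / 1.4640e+10 = 0.02049180 m
BW = 70 * 0.02049180 / 3.9800 = 0.3604 deg

0.3604 deg


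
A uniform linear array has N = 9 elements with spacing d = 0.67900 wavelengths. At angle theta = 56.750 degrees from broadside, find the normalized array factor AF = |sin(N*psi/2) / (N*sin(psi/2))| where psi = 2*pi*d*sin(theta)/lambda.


psi = 2*pi*0.67900*sin(56.750 deg) = 3.567833 rad
AF = |sin(9*3.567833/2) / (9*sin(3.567833/2))| = 0.03869

0.03869


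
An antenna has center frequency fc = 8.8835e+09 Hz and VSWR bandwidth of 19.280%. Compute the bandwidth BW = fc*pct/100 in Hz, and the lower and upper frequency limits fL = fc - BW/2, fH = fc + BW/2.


BW = 8.8835e+09 * 19.280/100 = 1.712739e+09 Hz
fL = 8.8835e+09 - 1.712739e+09/2 = 8.027e+09 Hz
fH = 8.8835e+09 + 1.712739e+09/2 = 9.740e+09 Hz

BW=1.713e+09 Hz, fL=8.027e+09 Hz, fH=9.740e+09 Hz


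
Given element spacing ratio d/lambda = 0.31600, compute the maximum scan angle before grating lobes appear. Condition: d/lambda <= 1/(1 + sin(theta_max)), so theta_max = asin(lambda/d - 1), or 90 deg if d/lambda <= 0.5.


lambda/d - 1 = 1/0.31600 - 1 = 2.164557 >= 1
d/lambda <= 0.5, so the array can scan to endfire without grating lobes: theta_max = 90 deg

90 deg


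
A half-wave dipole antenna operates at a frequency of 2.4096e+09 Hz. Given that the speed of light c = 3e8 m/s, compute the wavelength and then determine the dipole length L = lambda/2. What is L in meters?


lambda = c / f = 3.0000e+08 / 2.4096e+09 = 0.1245020 m
L = lambda / 2 = 0.1245020 / 2 = 0.06225 m

0.06225 m


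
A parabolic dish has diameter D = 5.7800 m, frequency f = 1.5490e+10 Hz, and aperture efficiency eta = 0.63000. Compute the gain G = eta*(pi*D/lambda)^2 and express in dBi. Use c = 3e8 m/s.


lambda = c / f = 3.0000e+08 / 1.5490e+10 = 0.01936733 m
G_linear = 0.63000 * (pi * 5.7800 / 0.01936733)^2 = 553804.5
G_dBi = 10 * log10(553804.5) = 57.43 dBi

57.43 dBi


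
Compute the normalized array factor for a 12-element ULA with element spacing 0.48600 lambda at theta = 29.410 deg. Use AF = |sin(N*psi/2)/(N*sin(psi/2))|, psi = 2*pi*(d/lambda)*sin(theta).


psi = 2*pi*0.48600*sin(29.410 deg) = 1.499502 rad
AF = |sin(12*1.499502/2) / (12*sin(1.499502/2))| = 0.05073

0.05073


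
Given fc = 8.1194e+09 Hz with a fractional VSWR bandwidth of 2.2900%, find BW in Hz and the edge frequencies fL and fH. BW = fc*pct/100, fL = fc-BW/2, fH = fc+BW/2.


BW = 8.1194e+09 * 2.2900/100 = 1.859343e+08 Hz
fL = 8.1194e+09 - 1.859343e+08/2 = 8.026e+09 Hz
fH = 8.1194e+09 + 1.859343e+08/2 = 8.212e+09 Hz

BW=1.859e+08 Hz, fL=8.026e+09 Hz, fH=8.212e+09 Hz


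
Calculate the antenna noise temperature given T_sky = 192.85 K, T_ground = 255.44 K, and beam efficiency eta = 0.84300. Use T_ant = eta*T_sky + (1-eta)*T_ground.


T_ant = 0.84300 * 192.85 + (1 - 0.84300) * 255.44 = 202.7 K

202.7 K


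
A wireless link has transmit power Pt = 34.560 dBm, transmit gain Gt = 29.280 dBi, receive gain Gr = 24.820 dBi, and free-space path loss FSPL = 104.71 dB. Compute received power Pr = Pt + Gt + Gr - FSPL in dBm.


Pr = 34.560 + 29.280 + 24.820 - 104.71 = -16.05 dBm

-16.05 dBm


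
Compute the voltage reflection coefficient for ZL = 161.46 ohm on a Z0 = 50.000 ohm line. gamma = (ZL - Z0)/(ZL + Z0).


gamma = (161.46 - 50.000) / (161.46 + 50.000) = 0.5271

0.5271


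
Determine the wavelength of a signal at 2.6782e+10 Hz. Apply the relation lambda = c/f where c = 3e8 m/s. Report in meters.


lambda = c / f = 3.0000e+08 / 2.6782e+10 = 0.01120 m

0.01120 m


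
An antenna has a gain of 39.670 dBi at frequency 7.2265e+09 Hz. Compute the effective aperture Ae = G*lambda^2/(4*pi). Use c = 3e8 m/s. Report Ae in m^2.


lambda = c / f = 3.0000e+08 / 7.2265e+09 = 0.04151387 m
G_linear = 10^(39.670/10) = 9268.298
Ae = G_linear * lambda^2 / (4*pi) = 9268.298 * 0.04151387^2 / (4*pi) = 1.271 m^2

1.271 m^2


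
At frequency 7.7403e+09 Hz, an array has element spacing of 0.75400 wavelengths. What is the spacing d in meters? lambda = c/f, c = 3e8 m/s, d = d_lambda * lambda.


lambda = c / f = 3.0000e+08 / 7.7403e+09 = 0.03875819 m
d = 0.75400 * 0.03875819 = 0.02922 m

0.02922 m


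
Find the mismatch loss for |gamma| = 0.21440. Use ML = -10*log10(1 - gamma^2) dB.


ML = -10 * log10(1 - 0.21440^2) = -10 * log10(0.95403264) = 0.2044 dB

0.2044 dB


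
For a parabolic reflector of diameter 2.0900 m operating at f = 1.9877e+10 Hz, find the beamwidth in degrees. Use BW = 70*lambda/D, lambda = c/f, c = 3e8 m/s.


lambda = c / f = 3.0000e+08 / 1.9877e+10 = 0.01509282 m
BW = 70 * 0.01509282 / 2.0900 = 0.5055 deg

0.5055 deg


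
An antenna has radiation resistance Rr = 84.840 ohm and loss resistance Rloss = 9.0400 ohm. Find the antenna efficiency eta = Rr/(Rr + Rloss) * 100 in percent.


eta = 84.840 / (84.840 + 9.0400) * 100 = 90.37%

90.37%


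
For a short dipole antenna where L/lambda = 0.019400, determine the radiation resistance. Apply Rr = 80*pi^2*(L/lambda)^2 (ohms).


Rr = 80 * pi^2 * (0.019400)^2 = 80 * 9.869604 * 3.763600e-04 = 0.2972 ohm

0.2972 ohm


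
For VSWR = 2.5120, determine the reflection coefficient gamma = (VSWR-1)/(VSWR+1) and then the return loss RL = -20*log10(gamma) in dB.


gamma = (2.5120 - 1) / (2.5120 + 1) = 0.4305239
RL = -20 * log10(0.4305239) = 7.320 dB

7.320 dB


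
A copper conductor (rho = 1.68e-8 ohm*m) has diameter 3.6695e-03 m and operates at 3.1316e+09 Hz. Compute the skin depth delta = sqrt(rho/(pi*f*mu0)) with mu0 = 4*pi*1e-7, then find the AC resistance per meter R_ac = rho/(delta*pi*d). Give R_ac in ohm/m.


delta = sqrt(1.68e-8 / (pi * 3.1316e+09 * 4*pi*1e-7)) = 1.165713e-06 m
R_ac = 1.68e-8 / (1.165713e-06 * pi * 3.6695e-03) = 1.250 ohm/m

1.250 ohm/m


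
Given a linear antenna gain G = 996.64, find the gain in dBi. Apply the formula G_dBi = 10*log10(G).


G_dBi = 10 * log10(996.64) = 29.99 dBi

29.99 dBi


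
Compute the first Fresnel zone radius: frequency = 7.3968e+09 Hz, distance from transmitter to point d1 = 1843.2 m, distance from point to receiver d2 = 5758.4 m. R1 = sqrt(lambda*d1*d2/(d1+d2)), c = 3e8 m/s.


lambda = c / f = 3.0000e+08 / 7.3968e+09 = 0.04055808 m
R1 = sqrt(0.04055808 * 1843.2 * 5758.4 / (1843.2 + 5758.4)) = 7.525 m

7.525 m
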